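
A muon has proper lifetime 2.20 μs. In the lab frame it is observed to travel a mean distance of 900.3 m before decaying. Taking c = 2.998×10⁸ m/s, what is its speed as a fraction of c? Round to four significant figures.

Lab distance = (lab lifetime)·v = γτ·βc, so βγ = d/(cτ) = 900.3/(2.998×10⁸ × 2.200×10^-6) = 1.365.
With βγ = 1.365: γ² = 1 + (βγ)² = 2.86322, and β = (βγ)/γ = 1.365/1.69211 = 0.8067.

0.8067c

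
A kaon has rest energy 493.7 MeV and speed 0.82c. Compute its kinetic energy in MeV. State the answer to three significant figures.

With β = 0.82, γ = 1/√(1 − 0.82²) = 1/√0.3276 = 1.74714.
Kinetic energy: K = (γ − 1)mc² = (1.74714 − 1) × 493.7 MeV = 0.74714 × 493.7 = 369 MeV.

369 MeV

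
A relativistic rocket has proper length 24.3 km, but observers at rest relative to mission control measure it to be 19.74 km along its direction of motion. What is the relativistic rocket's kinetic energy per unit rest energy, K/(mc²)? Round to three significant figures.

From L = L₀/γ: γ = 24.3/19.74 = 1.231.
Since K = (γ−1)mc², K/(mc²) = 1.231 − 1 = 0.231.

0.231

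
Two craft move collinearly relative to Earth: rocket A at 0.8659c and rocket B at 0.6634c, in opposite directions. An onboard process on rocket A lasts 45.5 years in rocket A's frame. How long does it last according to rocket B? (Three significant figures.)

Speed of rocket A in rocket B's frame: u = (v_A + v_B)/(1 + v_A v_B/c²) = (0.8659 + 0.6634)/(1 + 0.8659×0.6634) = 1.5293/1.57443806 = 0.97133; |u| = 0.97133c.
At |u| = 0.97133c, γ = (1 − 0.943482)^(−1/2) = 4.2064.
The clock on rocket A records proper time, so rocket B measures Δt = γΔτ = 4.2064 × 45.5 = 191 years.

191 years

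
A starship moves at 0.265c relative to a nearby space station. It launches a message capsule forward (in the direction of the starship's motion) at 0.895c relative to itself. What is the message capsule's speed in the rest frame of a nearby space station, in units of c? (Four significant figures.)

In units of c, u = (u' + v)/(1 + u'v) with u' = 0.895 and v = 0.265.
Numerator: 0.895 + 0.265 = 1.16. Denominator: 1 + (0.895)(0.265) = 1.237175.
u = 1.16/1.237175 = 0.93762, so the speed is 0.9376c.

0.9376c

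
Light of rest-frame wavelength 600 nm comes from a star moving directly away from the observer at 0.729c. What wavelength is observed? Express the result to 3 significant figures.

Relativistic Doppler for wavelength: λ_obs = λ_src · √((1+β)/(1−β)).
With β = 0.729: factor = √(1.729/0.271) = 2.5259.
λ_obs = 600 × 2.5259 = 1520 nm.

1520 nm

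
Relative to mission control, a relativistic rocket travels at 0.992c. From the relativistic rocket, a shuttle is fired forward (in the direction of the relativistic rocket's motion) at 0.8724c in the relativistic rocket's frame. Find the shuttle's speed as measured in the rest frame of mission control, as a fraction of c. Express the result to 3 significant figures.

In units of c, u = (u' + v)/(1 + u'v) with u' = 0.8724 and v = 0.992.
Numerator: 0.8724 + 0.992 = 1.8644. Denominator: 1 + (0.8724)(0.992) = 1.8654208.
u = 1.8644/1.8654208 = 0.99945, so the speed is 0.999c.

0.999c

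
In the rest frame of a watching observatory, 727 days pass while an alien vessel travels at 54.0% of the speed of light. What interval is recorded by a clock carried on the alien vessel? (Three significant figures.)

612 days

β² = 0.2916, so γ = 1/√0.7084 = 1.1881.
The moving clock records proper time: Δτ = Δt/γ = 727/1.1881 = 612 days.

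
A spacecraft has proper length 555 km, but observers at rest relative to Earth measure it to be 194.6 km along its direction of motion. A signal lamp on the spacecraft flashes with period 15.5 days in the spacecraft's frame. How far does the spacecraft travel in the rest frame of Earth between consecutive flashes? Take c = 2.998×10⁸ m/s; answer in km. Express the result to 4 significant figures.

1.072×10^12 km

Length contraction gives γ = L₀/L = 555/194.6 = 2.852.
β = √(1 − 1/γ²) = 0.93651. Lab-frame period = γτ = 2.852×15.5 days = 44.206 days. Distance = βc × γτ = 0.93651 × 2.998×10⁸ m/s × 3819398.4 s = 1.0724×10^15 m = 1.072×10^12 km.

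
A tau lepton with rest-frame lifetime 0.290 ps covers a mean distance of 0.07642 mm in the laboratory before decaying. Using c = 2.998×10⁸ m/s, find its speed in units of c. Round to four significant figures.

Lab distance = (lab lifetime)·v = γτ·βc, so βγ = d/(cτ) = 7.642×10^-5/(2.998×10⁸ × 2.900×10^-13) = 0.87898.
With βγ = 0.87898: γ² = 1 + (βγ)² = 1.772606, and β = (βγ)/γ = 0.87898/1.33139 = 0.6602.

0.6602c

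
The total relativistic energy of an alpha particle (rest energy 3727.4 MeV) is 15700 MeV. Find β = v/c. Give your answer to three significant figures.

Total energy E = γmc² gives γ = 15700/3727.4 = 4.2121.
Hence β = √(1 − 1/γ²) = √(1 − 0.0563641) = √0.9436359 = 0.971.

0.971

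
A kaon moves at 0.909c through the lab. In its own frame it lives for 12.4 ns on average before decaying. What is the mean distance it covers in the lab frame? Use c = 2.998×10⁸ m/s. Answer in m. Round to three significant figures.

γ = 1/√(1 − β²) = 1/√(1 − 0.826281) = 1/√0.173719 = 1/0.416796 = 2.3993.
Lab-frame lifetime: Δt = γτ = 2.3993 × 12.4 ns = 29.751 ns.
Distance: d = vΔt = 0.909 × 2.998×10⁸ m/s × 2.9751×10^-8 s = 8.11 m.

8.11 m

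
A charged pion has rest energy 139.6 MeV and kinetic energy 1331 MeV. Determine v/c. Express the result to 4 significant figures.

K = (γ−1)mc², so γ = 1 + 1331/139.6 = 10.534.
Then v/c = √(1 − γ⁻²) = √(1 − 0.00901184) = √0.99098816 = 0.9955.

0.9955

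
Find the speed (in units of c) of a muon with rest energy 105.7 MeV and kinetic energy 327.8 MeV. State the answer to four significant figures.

0.9698c

K = (γ−1)mc², so γ = 1 + 327.8/105.7 = 4.1012.
Then v/c = √(1 − γ⁻²) = √(1 − 0.0594536) = √0.9405464 = 0.9698.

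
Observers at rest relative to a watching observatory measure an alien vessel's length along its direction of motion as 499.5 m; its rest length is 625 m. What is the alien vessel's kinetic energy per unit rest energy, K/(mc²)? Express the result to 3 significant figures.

γ = L₀/L = 625/499.5 = 1.25125.
Since K = (γ−1)mc², K/(mc²) = 1.25125 − 1 = 0.251.

0.251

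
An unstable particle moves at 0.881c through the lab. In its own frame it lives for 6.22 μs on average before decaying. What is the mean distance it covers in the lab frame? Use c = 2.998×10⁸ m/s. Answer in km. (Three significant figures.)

With β = 0.881, γ = 1/√(1 − 0.881²) = 1/√0.223839 = 2.1136.
Lab-frame lifetime: Δt = γτ = 2.1136 × 6.22 μs = 13.147 μs.
Distance: d = vΔt = 0.881 × 2.998×10⁸ m/s × 1.3147×10^-5 s = 3470 m = 3.47 km.

3.47 km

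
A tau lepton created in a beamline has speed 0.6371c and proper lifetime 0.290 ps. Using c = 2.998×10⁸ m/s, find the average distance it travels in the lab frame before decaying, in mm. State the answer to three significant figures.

0.0719 mm

Lorentz factor: γ = (1 − 0.40589641)^(−1/2) = 1.2974.
Lab-frame lifetime: Δt = γτ = 1.2974 × 0.290 ps = 0.37625 ps.
Distance: d = vΔt = 0.6371 × 2.998×10⁸ m/s × 3.7625×10^-13 s = 7.19×10^-5 m = 0.0719 mm.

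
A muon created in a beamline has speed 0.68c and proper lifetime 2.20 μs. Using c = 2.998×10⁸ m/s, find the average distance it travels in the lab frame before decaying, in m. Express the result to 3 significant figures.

612 m

γ = 1/√(1 − β²) = 1/√(1 − 0.4624) = 1/√0.5376 = 1/0.733212 = 1.3639.
Lab-frame lifetime: Δt = γτ = 1.3639 × 2.20 μs = 3.0006 μs.
Distance: d = vΔt = 0.68 × 2.998×10⁸ m/s × 3.0006×10^-6 s = 612 m.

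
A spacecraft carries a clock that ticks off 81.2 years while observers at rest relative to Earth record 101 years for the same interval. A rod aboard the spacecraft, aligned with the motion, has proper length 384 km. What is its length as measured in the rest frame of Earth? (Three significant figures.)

The time-dilation ratio gives γ = 101/81.2 = 1.24384.
L = L₀/γ = 384/1.24384 = 309 km.

309 km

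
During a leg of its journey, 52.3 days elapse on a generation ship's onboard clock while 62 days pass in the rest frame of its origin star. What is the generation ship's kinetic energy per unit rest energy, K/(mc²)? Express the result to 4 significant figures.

The time-dilation ratio gives γ = 62/52.3 = 1.18547.
Since K = (γ−1)mc², K/(mc²) = 1.18547 − 1 = 0.1855.

0.1855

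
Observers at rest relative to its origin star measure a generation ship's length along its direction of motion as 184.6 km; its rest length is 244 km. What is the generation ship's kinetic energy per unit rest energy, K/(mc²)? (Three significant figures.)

From L = L₀/γ: γ = 244/184.6 = 1.32178.
Since K = (γ−1)mc², K/(mc²) = 1.32178 − 1 = 0.322.

0.322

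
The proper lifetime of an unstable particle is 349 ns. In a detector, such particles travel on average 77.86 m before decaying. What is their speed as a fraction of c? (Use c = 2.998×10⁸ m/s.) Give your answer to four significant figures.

Lab distance = (lab lifetime)·v = γτ·βc, so βγ = d/(cτ) = 77.86/(2.998×10⁸ × 3.490×10^-7) = 0.74414.
With βγ = 0.74414: γ² = 1 + (βγ)² = 1.553744, and β = (βγ)/γ = 0.74414/1.24649 = 0.5970.

0.5970c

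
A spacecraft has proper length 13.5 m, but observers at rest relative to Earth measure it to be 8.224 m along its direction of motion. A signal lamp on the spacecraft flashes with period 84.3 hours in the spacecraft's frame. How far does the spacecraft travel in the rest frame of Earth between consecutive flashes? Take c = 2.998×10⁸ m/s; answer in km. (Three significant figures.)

Length contraction gives γ = L₀/L = 13.5/8.224 = 1.64154.
β = √(1 − 1/γ²) = 0.79303. Lab-frame period = γτ = 1.64154×84.3 hours = 138.38 hours. Distance = βc × γτ = 0.79303 × 2.998×10⁸ m/s × 498168 s = 1.1844×10^14 m = 1.18×10^11 km.

1.18×10^11 km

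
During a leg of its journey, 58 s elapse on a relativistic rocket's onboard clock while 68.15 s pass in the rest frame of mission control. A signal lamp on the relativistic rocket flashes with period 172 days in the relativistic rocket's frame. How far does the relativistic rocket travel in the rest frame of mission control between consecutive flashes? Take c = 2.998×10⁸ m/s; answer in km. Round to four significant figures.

2.749×10^12 km

γ = Δt/Δτ = 68.15/58 = 1.175.
β = √(1 − 1/γ²) = 0.52506. Lab-frame period = γτ = 1.175×172 days = 202.1 days. Distance = βc × γτ = 0.52506 × 2.998×10⁸ m/s × 17461440 s = 2.7487×10^15 m = 2.749×10^12 km.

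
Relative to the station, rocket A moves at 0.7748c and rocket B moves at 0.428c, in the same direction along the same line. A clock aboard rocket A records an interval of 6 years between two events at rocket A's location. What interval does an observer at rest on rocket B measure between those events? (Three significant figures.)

7.02 years

Transform rocket A's velocity into rocket B's frame: (0.7748 − 0.428)/(1 − 0.7748·0.428) = 0.3468/0.6683856, so the relative speed is 0.51886c.
γ for this relative speed: γ = 1/√(1 − 0.269216) = 1.1698.
The clock on rocket A records proper time, so rocket B measures Δt = γΔτ = 1.1698 × 6 = 7.02 years.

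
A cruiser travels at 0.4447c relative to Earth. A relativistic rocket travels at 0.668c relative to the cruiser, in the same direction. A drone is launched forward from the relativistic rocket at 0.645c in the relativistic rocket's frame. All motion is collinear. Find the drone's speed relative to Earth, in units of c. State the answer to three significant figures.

Apply u = (u'+v)/(1+u'v) twice. Drone in the cruiser frame: (0.645+0.668)/(1+0.645·0.668) = 1.313/1.43086 = 0.91763c.
That velocity, transformed to the rest frame of Earth: (0.91763+0.4447)/(1+0.91763·0.4447) = 1.36233/1.408070061 = 0.96752c.

0.968c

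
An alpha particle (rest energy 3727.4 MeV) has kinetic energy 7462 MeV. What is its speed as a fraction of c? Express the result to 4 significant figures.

0.9429c

γ = 1 + K/(mc²) = 1 + 7462/3727.4 = 3.0019.
β = √(1 − 1/γ²) = √(1 − 0.110971) = √0.889029 = 0.9429.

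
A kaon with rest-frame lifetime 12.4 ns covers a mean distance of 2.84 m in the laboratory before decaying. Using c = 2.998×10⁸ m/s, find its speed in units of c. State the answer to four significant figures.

0.6071c

Lab distance = (lab lifetime)·v = γτ·βc, so βγ = d/(cτ) = 2.840/(2.998×10⁸ × 1.240×10^-8) = 0.76395.
With βγ = 0.76395: γ² = 1 + (βγ)² = 1.58362, and β = (βγ)/γ = 0.76395/1.25842 = 0.6071.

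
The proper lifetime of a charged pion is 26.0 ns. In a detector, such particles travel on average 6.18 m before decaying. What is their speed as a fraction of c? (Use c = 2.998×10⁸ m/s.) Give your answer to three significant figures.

d = βγcτ ⇒ βγ = d/(cτ) = 6.180 m / (7.7948 m) = 0.79284.
β = (βγ)/√(1+(βγ)²) = 0.79284/√1.628595 = 0.621.

0.621c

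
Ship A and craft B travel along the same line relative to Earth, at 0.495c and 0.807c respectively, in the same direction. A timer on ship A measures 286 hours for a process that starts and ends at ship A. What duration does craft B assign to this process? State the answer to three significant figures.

335 hours

Transform ship A's velocity into craft B's frame: (0.495 − 0.807)/(1 − 0.495·0.807) = −0.312/0.600535, so the relative speed is 0.51954c.
γ for this relative speed: γ = 1/√(1 − 0.269922) = 1.1703.
Ship A's interval is proper; time dilation gives Δt_B = γΔτ = 1.1703 × 286 hours = 335 hours.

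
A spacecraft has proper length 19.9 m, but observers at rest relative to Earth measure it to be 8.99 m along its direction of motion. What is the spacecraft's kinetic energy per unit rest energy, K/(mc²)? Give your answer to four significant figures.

From L = L₀/γ: γ = 19.9/8.99 = 2.21357.
K/(mc²) = γ − 1 = 2.21357 − 1 = 1.214.

1.214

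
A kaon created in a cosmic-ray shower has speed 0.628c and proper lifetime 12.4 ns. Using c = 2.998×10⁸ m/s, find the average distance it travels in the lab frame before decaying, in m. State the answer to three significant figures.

3.00 m

Lorentz factor: γ = (1 − 0.394384)^(−1/2) = 1.285.
Lab-frame lifetime: Δt = γτ = 1.285 × 12.4 ns = 15.934 ns.
Distance: d = vΔt = 0.628 × 2.998×10⁸ m/s × 1.5934×10^-8 s = 3.00 m.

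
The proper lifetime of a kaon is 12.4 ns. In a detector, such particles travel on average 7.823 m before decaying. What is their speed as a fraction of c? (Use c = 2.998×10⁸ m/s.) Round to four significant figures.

Lab distance = (lab lifetime)·v = γτ·βc, so βγ = d/(cτ) = 7.823/(2.998×10⁸ × 1.240×10^-8) = 2.1044.
With βγ = 2.1044: γ² = 1 + (βγ)² = 5.4285, and β = (βγ)/γ = 2.1044/2.32991 = 0.9032.

0.9032c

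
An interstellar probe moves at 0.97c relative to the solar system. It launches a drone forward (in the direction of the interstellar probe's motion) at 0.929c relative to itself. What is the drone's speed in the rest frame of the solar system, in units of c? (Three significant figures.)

0.999c

In units of c, u = (u' + v)/(1 + u'v) with u' = 0.929 and v = 0.97.
Numerator: 0.929 + 0.97 = 1.899. Denominator: 1 + (0.929)(0.97) = 1.90113.
u = 1.899/1.90113 = 0.99888, so the speed is 0.999c.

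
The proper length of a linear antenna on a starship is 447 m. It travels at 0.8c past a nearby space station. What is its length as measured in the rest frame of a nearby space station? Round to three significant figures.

268 m

With β = 0.8, γ = 1/√(1 − 0.8²) = 1/√0.36 = 1.6667.
Along the direction of motion the measured length is L₀/γ = 447/1.6667 = 268 m.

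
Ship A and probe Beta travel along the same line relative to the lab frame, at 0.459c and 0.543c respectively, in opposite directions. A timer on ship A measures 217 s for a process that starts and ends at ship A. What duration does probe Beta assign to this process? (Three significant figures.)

The velocity of ship A relative to probe Beta is (0.459 + 0.543)c / (1 + 0.459×0.543) = 0.80209c; relative speed 0.80209c.
At |u| = 0.80209c, γ = (1 − 0.643348)^(−1/2) = 1.6745.
The clock on ship A records proper time, so probe Beta measures Δt = γΔτ = 1.6745 × 217 = 363 s.

363 s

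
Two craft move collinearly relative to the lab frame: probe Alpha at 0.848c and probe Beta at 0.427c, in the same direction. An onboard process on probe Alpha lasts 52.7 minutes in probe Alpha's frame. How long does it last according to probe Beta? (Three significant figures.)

70.1 minutes

The velocity of probe Alpha relative to probe Beta is (0.848 − 0.427)c / (1 − 0.848×0.427) = 0.65997c; relative speed 0.65997c.
At |u| = 0.65997c, γ = (1 − 0.43556)^(−1/2) = 1.331.
Probe Alpha's interval is proper; time dilation gives Δt_B = γΔτ = 1.331 × 52.7 minutes = 70.1 minutes.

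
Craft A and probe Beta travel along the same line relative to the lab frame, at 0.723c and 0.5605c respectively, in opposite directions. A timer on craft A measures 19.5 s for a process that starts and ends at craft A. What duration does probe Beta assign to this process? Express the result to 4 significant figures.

47.90 s

Speed of craft A in probe Beta's frame: u = (v_A + v_B)/(1 + v_A v_B/c²) = (0.723 + 0.5605)/(1 + 0.723×0.5605) = 1.2835/1.4052415 = 0.91337; |u| = 0.91337c.
At |u| = 0.91337c, γ = (1 − 0.834245)^(−1/2) = 2.4562.
The clock on craft A records proper time, so probe Beta measures Δt = γΔτ = 2.4562 × 19.5 = 47.90 s.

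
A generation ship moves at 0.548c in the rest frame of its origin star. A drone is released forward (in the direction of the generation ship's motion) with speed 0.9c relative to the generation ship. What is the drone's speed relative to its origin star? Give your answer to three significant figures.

0.970c

Relativistic velocity addition: u = (u' + v)/(1 + u'v/c²), with u' = 0.9c and v = 0.548c.
Numerator: 0.9 + 0.548 = 1.448. Denominator: 1 + (0.9)(0.548) = 1.4932.
u = 1.448/1.4932 = 0.96973, so the speed is 0.970c.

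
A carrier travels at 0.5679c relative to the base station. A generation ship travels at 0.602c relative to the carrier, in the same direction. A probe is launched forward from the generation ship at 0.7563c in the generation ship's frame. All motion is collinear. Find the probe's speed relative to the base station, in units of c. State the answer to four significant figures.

0.9812c

Compose velocities in two stages. Stage 1 (into S'): u₁ = (0.7563+0.602)/(1+0.7563×0.602) = 0.93335.
Stage 2 (into S): u = (0.93335+0.5679)/(1+0.93335×0.5679) = 0.98118, so the speed is 0.9812c.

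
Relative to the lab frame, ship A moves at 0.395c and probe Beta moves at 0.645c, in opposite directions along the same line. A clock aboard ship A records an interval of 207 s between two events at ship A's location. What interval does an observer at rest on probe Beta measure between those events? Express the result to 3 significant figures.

370 s

Speed of ship A in probe Beta's frame: u = (v_A + v_B)/(1 + v_A v_B/c²) = (0.395 + 0.645)/(1 + 0.395×0.645) = 1.04/1.254775 = 0.82883; |u| = 0.82883c.
γ for this relative speed: γ = 1/√(1 − 0.686959) = 1.7873.
The clock on ship A records proper time, so probe Beta measures Δt = γΔτ = 1.7873 × 207 = 370 s.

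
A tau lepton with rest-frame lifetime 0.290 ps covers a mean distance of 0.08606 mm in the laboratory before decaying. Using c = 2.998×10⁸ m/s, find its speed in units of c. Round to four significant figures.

d = βγcτ ⇒ βγ = d/(cτ) = 8.606×10^-5 m / (8.6942×10^-5 m) = 0.98986.
β = (βγ)/√(1+(βγ)²) = 0.98986/√1.979823 = 0.7035.

0.7035c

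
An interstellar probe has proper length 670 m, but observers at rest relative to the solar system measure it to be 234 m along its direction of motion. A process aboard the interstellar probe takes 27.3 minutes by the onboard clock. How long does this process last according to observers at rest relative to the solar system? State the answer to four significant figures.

78.17 minutes

γ = L₀/L = 670/234 = 2.86325.
The same γ dilates the second interval: 2.86325 × 27.3 minutes = 78.17 minutes.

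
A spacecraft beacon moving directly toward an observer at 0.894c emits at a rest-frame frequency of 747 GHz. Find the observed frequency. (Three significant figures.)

3160 GHz

Relativistic Doppler (source moving toward): f_obs = f_src · √((1+β)/(1−β)).
With β = 0.894: factor = √(1.894/0.106) = 4.227.
f_obs = 747 × 4.227 = 3160 GHz.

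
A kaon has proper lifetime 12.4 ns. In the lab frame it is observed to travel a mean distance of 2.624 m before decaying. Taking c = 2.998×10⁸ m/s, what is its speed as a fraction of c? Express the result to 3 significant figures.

Lab distance = (lab lifetime)·v = γτ·βc, so βγ = d/(cτ) = 2.624/(2.998×10⁸ × 1.240×10^-8) = 0.70585.
With βγ = 0.70585: γ² = 1 + (βγ)² = 1.498224, and β = (βγ)/γ = 0.70585/1.22402 = 0.577.

0.577c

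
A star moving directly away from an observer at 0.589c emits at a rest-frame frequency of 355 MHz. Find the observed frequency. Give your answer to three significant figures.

Relativistic Doppler (source moving away): f_obs = f_src · √((1−β)/(1+β)).
With β = 0.589: factor = √(0.411/1.589) = 0.50858.
f_obs = 355 × 0.50858 = 181 MHz.

181 MHz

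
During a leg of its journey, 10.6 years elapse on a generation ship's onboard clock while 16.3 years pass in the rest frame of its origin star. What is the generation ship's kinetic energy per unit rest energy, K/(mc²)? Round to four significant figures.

0.5377

The time-dilation ratio gives γ = 16.3/10.6 = 1.53774.
K/(mc²) = γ − 1 = 1.53774 − 1 = 0.5377.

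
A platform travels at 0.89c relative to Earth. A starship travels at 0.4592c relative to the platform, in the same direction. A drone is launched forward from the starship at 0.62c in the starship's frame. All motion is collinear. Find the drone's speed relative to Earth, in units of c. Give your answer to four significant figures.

0.9899c

Apply u = (u'+v)/(1+u'v) twice. Drone in the platform frame: (0.62+0.4592)/(1+0.62·0.4592) = 1.0792/1.284704 = 0.84004c.
That velocity, transformed to the rest frame of Earth: (0.84004+0.89)/(1+0.84004·0.89) = 1.73004/1.7476356 = 0.98993c.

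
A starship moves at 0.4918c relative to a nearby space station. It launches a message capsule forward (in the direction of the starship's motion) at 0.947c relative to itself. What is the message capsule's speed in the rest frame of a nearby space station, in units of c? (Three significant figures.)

0.982c

In units of c, u = (u' + v)/(1 + u'v) with u' = 0.947 and v = 0.4918.
Numerator: 0.947 + 0.4918 = 1.4388. Denominator: 1 + (0.947)(0.4918) = 1.4657346.
u = 1.4388/1.4657346 = 0.98162, so the speed is 0.982c.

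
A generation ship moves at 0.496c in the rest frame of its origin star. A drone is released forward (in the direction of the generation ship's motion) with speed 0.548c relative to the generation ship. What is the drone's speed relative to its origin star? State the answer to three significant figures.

0.821c

Relativistic velocity addition: u = (u' + v)/(1 + u'v/c²), with u' = 0.548c and v = 0.496c.
Numerator: 0.548 + 0.496 = 1.044. Denominator: 1 + (0.548)(0.496) = 1.271808.
u = 1.044/1.271808 = 0.82088, so the speed is 0.821c.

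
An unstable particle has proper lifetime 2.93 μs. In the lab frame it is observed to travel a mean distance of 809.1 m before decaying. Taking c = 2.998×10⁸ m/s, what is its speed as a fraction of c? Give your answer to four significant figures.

0.6775c

d = βγcτ ⇒ βγ = d/(cτ) = 809.1 m / (878.414 m) = 0.92109.
β = (βγ)/√(1+(βγ)²) = 0.92109/√1.848407 = 0.6775.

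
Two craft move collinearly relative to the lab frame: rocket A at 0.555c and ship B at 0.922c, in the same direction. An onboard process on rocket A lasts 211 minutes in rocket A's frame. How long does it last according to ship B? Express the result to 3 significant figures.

320 minutes

The velocity of rocket A relative to ship B is (0.555 − 0.922)c / (1 − 0.555×0.922) = −0.7516c; relative speed 0.7516c.
At |u| = 0.7516c, γ = (1 − 0.564903)^(−1/2) = 1.516.
Rocket A's interval is proper; time dilation gives Δt_B = γΔτ = 1.516 × 211 minutes = 320 minutes.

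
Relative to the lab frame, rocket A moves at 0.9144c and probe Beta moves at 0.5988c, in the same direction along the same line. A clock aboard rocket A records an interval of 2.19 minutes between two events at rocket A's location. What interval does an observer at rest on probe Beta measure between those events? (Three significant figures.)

Transform rocket A's velocity into probe Beta's frame: (0.9144 − 0.5988)/(1 − 0.9144·0.5988) = 0.3156/0.45245728, so the relative speed is 0.69752c.
At |u| = 0.69752c, γ = (1 − 0.486534)^(−1/2) = 1.3955.
Rocket A's interval is proper; time dilation gives Δt_B = γΔτ = 1.3955 × 2.19 minutes = 3.06 minutes.

3.06 minutes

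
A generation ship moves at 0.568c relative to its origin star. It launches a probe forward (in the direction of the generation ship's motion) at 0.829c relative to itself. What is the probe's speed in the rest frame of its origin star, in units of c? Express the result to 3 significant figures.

In units of c, u = (u' + v)/(1 + u'v) with u' = 0.829 and v = 0.568.
Numerator: 0.829 + 0.568 = 1.397. Denominator: 1 + (0.829)(0.568) = 1.470872.
u = 1.397/1.470872 = 0.94978, so the speed is 0.950c.

0.950c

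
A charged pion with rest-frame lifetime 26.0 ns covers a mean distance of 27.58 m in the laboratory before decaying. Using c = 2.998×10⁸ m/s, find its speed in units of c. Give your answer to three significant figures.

Lab distance = (lab lifetime)·v = γτ·βc, so βγ = d/(cτ) = 27.58/(2.998×10⁸ × 2.600×10^-8) = 3.5383.
With βγ = 3.5383: γ² = 1 + (βγ)² = 13.5196, and β = (βγ)/γ = 3.5383/3.6769 = 0.962.

0.962c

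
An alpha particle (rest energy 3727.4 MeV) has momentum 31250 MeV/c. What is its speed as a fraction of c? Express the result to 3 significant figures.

βγ = pc/(mc²) = 31250/3727.4 = 8.3839.
Since γ² = 1 + (βγ)² = 71.2898, γ = √71.2898 = 8.44333, and β = (βγ)/γ = 8.3839/8.44333 = 0.993.

0.993c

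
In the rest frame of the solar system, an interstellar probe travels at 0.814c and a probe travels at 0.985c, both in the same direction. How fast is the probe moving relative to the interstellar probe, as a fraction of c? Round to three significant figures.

Transform to the interstellar probe's frame: u' = (u − v)/(1 − uv/c²).
u' = (0.985 − 0.814)/(1 − 0.985×0.814) = 0.171/0.19821 = 0.86272.
Speed in the interstellar probe's frame: 0.863c (in the same direction).

0.863c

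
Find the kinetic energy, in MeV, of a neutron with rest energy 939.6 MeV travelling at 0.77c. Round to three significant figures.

γ = 1/√(1 − β²) = 1/√(1 − 0.5929) = 1/√0.4071 = 1.56729.
Kinetic energy: K = (γ − 1)mc² = (1.56729 − 1) × 939.6 MeV = 0.56729 × 939.6 = 533 MeV.

533 MeV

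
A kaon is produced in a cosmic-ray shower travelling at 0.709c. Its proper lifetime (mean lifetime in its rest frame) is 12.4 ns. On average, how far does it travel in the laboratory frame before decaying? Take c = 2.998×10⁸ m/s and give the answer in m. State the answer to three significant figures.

With β = 0.709, γ = 1/√(1 − 0.709²) = 1/√0.497319 = 1.418.
Lab-frame lifetime: Δt = γτ = 1.418 × 12.4 ns = 17.583 ns.
Distance: d = vΔt = 0.709 × 2.998×10⁸ m/s × 1.7583×10^-8 s = 3.74 m.

3.74 m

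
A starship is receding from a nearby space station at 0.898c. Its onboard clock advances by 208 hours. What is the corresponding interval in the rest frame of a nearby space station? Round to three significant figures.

473 hours

γ = 1/√(1 − β²) = 1/√(1 − 0.806404) = 1/√0.193596 = 1/0.439995 = 2.2728.
Time dilation: Δt = γ·Δτ = 2.2728 × 208 = 473 hours.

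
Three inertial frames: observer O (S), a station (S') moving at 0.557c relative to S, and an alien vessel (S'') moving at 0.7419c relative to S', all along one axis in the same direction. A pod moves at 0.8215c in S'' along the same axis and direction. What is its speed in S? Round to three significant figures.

Compose velocities in two stages. Stage 1 (into S'): u₁ = (0.8215+0.7419)/(1+0.8215×0.7419) = 0.97138.
Stage 2 (into S): u = (0.97138+0.557)/(1+0.97138×0.557) = 0.99177, so the speed is 0.992c.

0.992c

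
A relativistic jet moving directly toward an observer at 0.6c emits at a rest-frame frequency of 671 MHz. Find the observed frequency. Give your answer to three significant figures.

Relativistic Doppler (source moving toward): f_obs = f_src · √((1+β)/(1−β)).
With β = 0.6: factor = √(1.6/0.4) = 2.
f_obs = 671 × 2 = 1340 MHz.

1340 MHz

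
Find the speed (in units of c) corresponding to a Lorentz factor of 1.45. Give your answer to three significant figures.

β = √(1 − 1/γ²) = √(1 − 1/2.1025) = √0.524376 = 0.724.

0.724c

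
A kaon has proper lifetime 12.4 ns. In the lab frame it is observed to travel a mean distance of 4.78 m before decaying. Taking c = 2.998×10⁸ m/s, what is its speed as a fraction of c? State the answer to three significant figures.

d = βγcτ ⇒ βγ = d/(cτ) = 4.780 m / (3.71752 m) = 1.2858.
β = (βγ)/√(1+(βγ)²) = 1.2858/√2.65328 = 0.789.

0.789c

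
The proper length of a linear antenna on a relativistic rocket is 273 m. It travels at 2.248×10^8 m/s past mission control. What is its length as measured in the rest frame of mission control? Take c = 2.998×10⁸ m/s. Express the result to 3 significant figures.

181 m

β = v/c = (2.248×10^8 m/s)/(2.998×10⁸ m/s) = 0.749833.
β² = 0.5622495, so γ = 1/√0.4377505 = 1.5114.
Length contraction: L = L₀/γ = 273/1.5114 = 181 m.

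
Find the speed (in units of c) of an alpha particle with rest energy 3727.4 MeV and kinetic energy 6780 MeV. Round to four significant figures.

K = (γ−1)mc², so γ = 1 + 6780/3727.4 = 2.819.
Then v/c = √(1 − γ⁻²) = √(1 − 0.125837) = √0.874163 = 0.9350.

0.9350c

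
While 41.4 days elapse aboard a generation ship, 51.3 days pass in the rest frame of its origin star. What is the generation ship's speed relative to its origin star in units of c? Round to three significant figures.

0.591c

γ = Δt/Δτ = 51.3/41.4 = 1.2391.
β = √(1 − 1/γ²) = √(1 − 0.651309) = √0.348691 = 0.591.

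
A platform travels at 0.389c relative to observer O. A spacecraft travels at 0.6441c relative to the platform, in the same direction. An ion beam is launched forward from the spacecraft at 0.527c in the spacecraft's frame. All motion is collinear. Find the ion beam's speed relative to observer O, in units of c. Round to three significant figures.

0.943c

Apply u = (u'+v)/(1+u'v) twice. Ion beam in the platform frame: (0.527+0.6441)/(1+0.527·0.6441) = 1.1711/1.3394407 = 0.87432c.
That velocity, transformed to the rest frame of observer O: (0.87432+0.389)/(1+0.87432·0.389) = 1.26332/1.34011048 = 0.9427c.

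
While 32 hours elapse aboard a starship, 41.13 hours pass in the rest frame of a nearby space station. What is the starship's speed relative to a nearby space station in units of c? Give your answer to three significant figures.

0.628c

γ = Δt/Δτ = 41.13/32 = 1.2853.
β = √(1 − 1/γ²) = √(1 − 0.605328) = √0.394672 = 0.628.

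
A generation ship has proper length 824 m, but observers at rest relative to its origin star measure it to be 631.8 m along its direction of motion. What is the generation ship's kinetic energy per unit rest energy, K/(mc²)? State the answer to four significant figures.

Length contraction gives γ = L₀/L = 824/631.8 = 1.30421.
Since K = (γ−1)mc², K/(mc²) = 1.30421 − 1 = 0.3042.

0.3042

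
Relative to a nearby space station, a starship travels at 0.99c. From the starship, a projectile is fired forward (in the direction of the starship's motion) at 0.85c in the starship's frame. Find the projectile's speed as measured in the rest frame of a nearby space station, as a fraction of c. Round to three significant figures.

0.999c

In units of c, u = (u' + v)/(1 + u'v) with u' = 0.85 and v = 0.99.
Numerator: 0.85 + 0.99 = 1.84. Denominator: 1 + (0.85)(0.99) = 1.8415.
u = 1.84/1.8415 = 0.99919, so the speed is 0.999c.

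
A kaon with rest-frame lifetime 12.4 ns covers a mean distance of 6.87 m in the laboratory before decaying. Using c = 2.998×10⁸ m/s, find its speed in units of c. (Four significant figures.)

d = βγcτ ⇒ βγ = d/(cτ) = 6.870 m / (3.71752 m) = 1.848.
β = (βγ)/√(1+(βγ)²) = 1.848/√4.4151 = 0.8795.

0.8795c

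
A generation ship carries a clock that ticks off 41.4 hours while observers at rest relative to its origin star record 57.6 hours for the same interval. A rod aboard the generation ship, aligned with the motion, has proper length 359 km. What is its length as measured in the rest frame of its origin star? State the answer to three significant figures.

From Δt = γΔτ: γ = 57.6/41.4 = 1.3913.
The rod contracts by the same γ: 359 km / 1.3913 = 258 km.

258 km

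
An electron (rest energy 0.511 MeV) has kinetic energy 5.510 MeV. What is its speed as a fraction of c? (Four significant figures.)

0.9964c

γ = 1 + K/(mc²) = 1 + 5.510/0.511 = 11.783.
β = √(1 − 1/γ²) = √(1 − 0.00720258) = √0.99279742 = 0.9964.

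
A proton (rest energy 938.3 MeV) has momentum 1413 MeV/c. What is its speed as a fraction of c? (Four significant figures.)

βγ = pc/(mc²) = 1413/938.3 = 1.5059.
Since γ² = 1 + (βγ)² = 3.26773, γ = √3.26773 = 1.80769, and β = (βγ)/γ = 1.5059/1.80769 = 0.8331.

0.8331c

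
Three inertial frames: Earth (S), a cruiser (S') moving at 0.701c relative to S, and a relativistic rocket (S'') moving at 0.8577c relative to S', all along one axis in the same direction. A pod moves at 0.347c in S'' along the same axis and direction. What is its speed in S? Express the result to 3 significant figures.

0.987c

Compose velocities in two stages. Stage 1 (into S'): u₁ = (0.347+0.8577)/(1+0.347×0.8577) = 0.92839.
Stage 2 (into S): u = (0.92839+0.701)/(1+0.92839×0.701) = 0.98703, so the speed is 0.987c.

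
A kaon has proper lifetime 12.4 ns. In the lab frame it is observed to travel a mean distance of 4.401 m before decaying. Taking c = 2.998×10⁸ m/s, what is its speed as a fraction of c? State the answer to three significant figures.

Let x = d/(cτ) = 4.401 m / (2.998×10⁸ m/s × 1.240×10^-8 s) = 1.1839. Since d = βγcτ, x = βγ = β/√(1−β²).
Solving: β² = x²/(1+x²) = 1.40162/2.40162 = 0.583614, so β = 0.764.

0.764c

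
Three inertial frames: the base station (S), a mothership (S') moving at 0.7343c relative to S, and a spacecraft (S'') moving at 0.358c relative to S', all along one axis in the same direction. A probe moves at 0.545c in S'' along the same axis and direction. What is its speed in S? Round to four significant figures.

0.9582c

First combine the probe and spacecraft (S''→S'): u₁ = (0.545 + 0.358)/(1 + 0.545×0.358) = 0.903/1.19511 = 0.75558.
Then combine with the mothership (S'→S): u = (0.75558 + 0.7343)/(1 + 0.75558×0.7343) = 1.48988/1.554822394 = 0.95823.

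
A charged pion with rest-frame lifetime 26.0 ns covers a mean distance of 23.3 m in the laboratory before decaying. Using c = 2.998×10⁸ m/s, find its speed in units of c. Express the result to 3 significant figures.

0.948c

d = βγcτ ⇒ βγ = d/(cτ) = 23.30 m / (7.7948 m) = 2.9892.
β = (βγ)/√(1+(βγ)²) = 2.9892/√9.93532 = 0.948.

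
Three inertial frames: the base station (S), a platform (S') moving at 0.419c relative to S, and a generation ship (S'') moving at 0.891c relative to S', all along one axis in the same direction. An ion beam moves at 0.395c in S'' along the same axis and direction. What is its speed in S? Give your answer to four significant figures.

0.9797c

First combine the ion beam and generation ship (S''→S'): u₁ = (0.395 + 0.891)/(1 + 0.395×0.891) = 1.286/1.351945 = 0.95122.
Then combine with the platform (S'→S): u = (0.95122 + 0.419)/(1 + 0.95122×0.419) = 1.37022/1.39856118 = 0.97974.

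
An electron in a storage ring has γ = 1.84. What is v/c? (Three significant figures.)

0.839

β = √(1 − 1/γ²) = √(1 − 1/3.3856) = √0.704631 = 0.839.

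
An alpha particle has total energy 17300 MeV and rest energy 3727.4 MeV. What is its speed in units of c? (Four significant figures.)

γ = E/(mc²) = 17300/3727.4 = 4.6413.
β = √(1 − 1/γ²) = √(1 − 0.0464217) = √0.9535783 = 0.9765.

0.9765c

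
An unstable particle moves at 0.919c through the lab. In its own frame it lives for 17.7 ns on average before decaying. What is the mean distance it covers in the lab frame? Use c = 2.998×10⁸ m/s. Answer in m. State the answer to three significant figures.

12.4 m

Lorentz factor: γ = (1 − 0.844561)^(−1/2) = 2.5364.
Lab-frame lifetime: Δt = γτ = 2.5364 × 17.7 ns = 44.894 ns.
Distance: d = vΔt = 0.919 × 2.998×10⁸ m/s × 4.4894×10^-8 s = 12.4 m.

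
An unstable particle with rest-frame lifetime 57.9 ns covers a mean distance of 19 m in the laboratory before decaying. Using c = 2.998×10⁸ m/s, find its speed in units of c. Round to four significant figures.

0.7383c

Lab distance = (lab lifetime)·v = γτ·βc, so βγ = d/(cτ) = 19.00/(2.998×10⁸ × 5.790×10^-8) = 1.0946.
With βγ = 1.0946: γ² = 1 + (βγ)² = 2.19815, and β = (βγ)/γ = 1.0946/1.48262 = 0.7383.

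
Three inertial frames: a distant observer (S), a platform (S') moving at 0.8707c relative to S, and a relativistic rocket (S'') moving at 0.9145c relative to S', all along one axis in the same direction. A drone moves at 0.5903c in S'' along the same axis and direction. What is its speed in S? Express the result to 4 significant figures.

First combine the drone and relativistic rocket (S''→S'): u₁ = (0.5903 + 0.9145)/(1 + 0.5903×0.9145) = 1.5048/1.53982935 = 0.97725.
Then combine with the platform (S'→S): u = (0.97725 + 0.8707)/(1 + 0.97725×0.8707) = 1.84795/1.850891575 = 0.99841.

0.9984c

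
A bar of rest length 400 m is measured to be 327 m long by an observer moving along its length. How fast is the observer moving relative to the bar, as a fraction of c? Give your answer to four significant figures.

0.5759c

Length contraction gives γ = L₀/L = 400/327 = 1.2232.
β = √(1 − 1/γ²) = √0.331648 = 0.5759.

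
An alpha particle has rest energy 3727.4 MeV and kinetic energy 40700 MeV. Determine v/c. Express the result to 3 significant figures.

K = (γ−1)mc², so γ = 1 + 40700/3727.4 = 11.919.
Then v/c = √(1 − γ⁻²) = √(1 − 0.00703915) = √0.99296085 = 0.996.

0.996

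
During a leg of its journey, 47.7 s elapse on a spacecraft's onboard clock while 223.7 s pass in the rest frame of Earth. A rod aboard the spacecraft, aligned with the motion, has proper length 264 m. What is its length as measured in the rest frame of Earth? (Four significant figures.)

The time-dilation ratio gives γ = 223.7/47.7 = 4.68973.
L = L₀/γ = 264/4.68973 = 56.29 m.

56.29 m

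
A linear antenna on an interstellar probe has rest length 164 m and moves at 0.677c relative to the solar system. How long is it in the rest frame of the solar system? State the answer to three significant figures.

β² = 0.458329, so γ = 1/√0.541671 = 1.3587.
Length contraction: L = L₀/γ = 164/1.3587 = 121 m.

121 m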